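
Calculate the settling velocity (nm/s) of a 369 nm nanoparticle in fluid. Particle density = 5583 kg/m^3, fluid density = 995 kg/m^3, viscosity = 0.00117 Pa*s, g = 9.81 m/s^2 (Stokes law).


Radius R = 369/2 nm = 1.845e-07 m
Density difference = 5583 - 995 = 4588 kg/m^3
v = 2 * R^2 * (rho_p - rho_f) * g / (9 * eta)
v = 2 * (1.845e-07)^2 * 4588 * 9.81 / (9 * 0.00117)
v = 2.90996e-07 m/s = 290.9958 nm/s

290.9958


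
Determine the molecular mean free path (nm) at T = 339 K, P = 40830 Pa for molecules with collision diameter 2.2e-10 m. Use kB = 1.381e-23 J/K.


Mean free path: lambda = kB*T / (sqrt(2) * pi * d^2 * P)
lambda = 1.381e-23 * 339 / (sqrt(2) * pi * (2.2e-10)^2 * 40830)
lambda = 5.33217e-07 m
lambda = 533.22 nm

533.22


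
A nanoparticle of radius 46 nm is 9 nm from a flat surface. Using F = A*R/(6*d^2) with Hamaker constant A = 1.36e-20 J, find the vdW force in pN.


Convert to SI: R = 46 nm = 4.6e-08 m, d = 9 nm = 9e-09 m
F = A * R / (6 * d^2)
F = 1.36e-20 * 4.6e-08 / (6 * (9e-09)^2)
F = 1.28724e-12 N = 1.287 pN

1.287


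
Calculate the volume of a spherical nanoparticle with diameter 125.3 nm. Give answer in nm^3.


Radius r = 125.3/2 = 62.65 nm
Volume V = (4/3) * pi * r^3
V = (4/3) * pi * (62.65)^3
V = 1030034.65 nm^3

1030034.65


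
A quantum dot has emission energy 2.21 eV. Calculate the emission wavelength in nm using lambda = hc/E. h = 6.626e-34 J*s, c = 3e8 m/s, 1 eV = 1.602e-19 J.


Convert energy: E = 2.21 eV = 2.21 * 1.602e-19 = 3.54042e-19 J
lambda = h*c / E = 6.626e-34 * 3e8 / 3.54042e-19
lambda = 5.61459e-07 m = 561.5 nm

561.5


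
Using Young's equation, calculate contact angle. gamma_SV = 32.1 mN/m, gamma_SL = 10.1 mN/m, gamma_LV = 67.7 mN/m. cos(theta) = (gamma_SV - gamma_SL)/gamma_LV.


cos(theta) = (gamma_SV - gamma_SL) / gamma_LV
cos(theta) = (32.1 - 10.1) / 67.7
cos(theta) = 0.324963
theta = arccos(0.324963) = 71.04 degrees

71.04


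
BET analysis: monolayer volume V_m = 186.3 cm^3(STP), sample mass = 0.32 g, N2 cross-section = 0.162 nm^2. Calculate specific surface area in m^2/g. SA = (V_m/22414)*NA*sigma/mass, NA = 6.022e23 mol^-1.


Number of moles in monolayer = V_m / 22414 = 186.3 / 22414 = 0.00831177
Number of molecules = moles * NA = 0.00831177 * 6.022e23
SA = molecules * sigma / mass
SA = (186.3 / 22414) * 6.022e23 * 0.162e-18 / 0.32
SA = 2534.0 m^2/g

2534.0


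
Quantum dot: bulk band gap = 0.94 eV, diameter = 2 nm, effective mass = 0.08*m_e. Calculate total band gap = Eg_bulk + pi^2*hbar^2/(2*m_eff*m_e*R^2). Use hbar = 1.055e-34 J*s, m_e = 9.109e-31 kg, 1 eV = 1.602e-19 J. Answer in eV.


Radius R = 2/2 nm = 1e-09 m
Confinement energy dE = pi^2 * hbar^2 / (2 * m_eff * m_e * R^2)
dE = pi^2 * (1.055e-34)^2 / (2 * 0.08 * 9.109e-31 * (1e-09)^2) J, divided by 1.602e-19 J/eV
dE = 4.7049 eV
Total band gap = E_g(bulk) + dE = 0.94 + 4.7049 = 5.6449 eV

5.6449


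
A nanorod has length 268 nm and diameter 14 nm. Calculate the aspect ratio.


Aspect ratio AR = length / diameter
AR = 268 / 14
AR = 19.14

19.14


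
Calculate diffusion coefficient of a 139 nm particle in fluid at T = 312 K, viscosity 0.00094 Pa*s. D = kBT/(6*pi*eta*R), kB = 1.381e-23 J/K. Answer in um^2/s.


Radius R = 139/2 = 69.5 nm = 6.95e-08 m
D = kB*T / (6*pi*eta*R)
D = 1.381e-23 * 312 / (6 * pi * 0.00094 * 6.95e-08)
D = 3.49892e-12 m^2/s = 3.499 um^2/s

3.499


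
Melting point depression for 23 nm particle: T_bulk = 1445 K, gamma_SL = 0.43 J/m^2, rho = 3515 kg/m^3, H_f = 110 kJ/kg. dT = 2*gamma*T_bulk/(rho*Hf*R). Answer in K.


Radius R = 23/2 = 11.5 nm = 1.15e-08 m
Convert H_f = 110 kJ/kg = 110000 J/kg
dT = 2 * gamma_SL * T_bulk / (rho * H_f * R)
dT = 2 * 0.43 * 1445 / (3515 * 110000 * 1.15e-08)
dT = 279.5 K

279.5


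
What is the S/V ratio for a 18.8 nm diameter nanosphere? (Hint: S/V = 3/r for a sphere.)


Radius r = 18.8/2 = 9.4 nm
S/V = 3 / r = 3 / 9.4
S/V = 0.3191 nm^-1

0.3191


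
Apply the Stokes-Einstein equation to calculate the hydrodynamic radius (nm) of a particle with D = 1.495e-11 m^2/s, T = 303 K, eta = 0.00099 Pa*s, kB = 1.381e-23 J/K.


Stokes-Einstein: R = kB*T / (6*pi*eta*D)
R = 1.381e-23 * 303 / (6 * pi * 0.00099 * 1.495e-11)
R = 1.49989e-08 m = 15.0 nm

15.0


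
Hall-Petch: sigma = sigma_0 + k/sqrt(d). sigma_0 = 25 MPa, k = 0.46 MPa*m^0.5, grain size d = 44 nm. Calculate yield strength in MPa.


d = 44 nm = 4.4e-08 m
sqrt(d) = 0.0002097618
Hall-Petch contribution = k / sqrt(d) = 0.46 / 0.0002097618 = 2193.0 MPa
sigma = sigma_0 + k/sqrt(d) = 25 + 2193.0 = 2218.0 MPa

2218.0


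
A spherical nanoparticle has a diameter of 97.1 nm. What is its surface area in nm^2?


Radius r = 97.1/2 = 48.55 nm
Surface area SA = 4 * pi * r^2
SA = 4 * pi * (48.55)^2
SA = 29620.22 nm^2

29620.22


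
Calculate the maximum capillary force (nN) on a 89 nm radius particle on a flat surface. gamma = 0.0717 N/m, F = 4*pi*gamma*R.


Convert radius: R = 89 nm = 8.9e-08 m
F = 4 * pi * gamma * R
F = 4 * pi * 0.0717 * 8.9e-08
F = 8.01898e-08 N = 80.1898 nN

80.1898


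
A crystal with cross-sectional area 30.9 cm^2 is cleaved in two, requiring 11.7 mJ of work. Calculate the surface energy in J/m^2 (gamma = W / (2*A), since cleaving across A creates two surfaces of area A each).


Convert: A = 30.9 cm^2 = 0.00309 m^2, W = 11.7 mJ = 0.0117 J
Cleaving exposes two faces of area A, so total new surface = 2*A and gamma = W / (2*A)
gamma = 0.0117 / (2 * 0.00309)
gamma = 1.893 J/m^2

1.893


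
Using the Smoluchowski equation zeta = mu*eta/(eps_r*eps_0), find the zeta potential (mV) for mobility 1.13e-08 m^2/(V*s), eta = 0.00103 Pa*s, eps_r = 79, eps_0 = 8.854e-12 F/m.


Smoluchowski equation: zeta = mu * eta / (eps_r * eps_0)
zeta = 1.13e-08 * 0.00103 / (79 * 8.854e-12)
zeta = 0.01664 V = 16.64 mV

16.64


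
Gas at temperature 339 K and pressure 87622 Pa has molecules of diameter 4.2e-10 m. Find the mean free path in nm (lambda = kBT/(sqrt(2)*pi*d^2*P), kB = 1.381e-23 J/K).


Mean free path: lambda = kB*T / (sqrt(2) * pi * d^2 * P)
lambda = 1.381e-23 * 339 / (sqrt(2) * pi * (4.2e-10)^2 * 87622)
lambda = 6.81737e-08 m
lambda = 68.17 nm

68.17


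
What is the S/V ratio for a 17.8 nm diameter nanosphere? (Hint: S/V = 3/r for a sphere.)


Radius r = 17.8/2 = 8.9 nm
S/V = 3 / r = 3 / 8.9
S/V = 0.3371 nm^-1

0.3371


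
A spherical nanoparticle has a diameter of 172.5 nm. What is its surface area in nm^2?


Radius r = 172.5/2 = 86.25 nm
Surface area SA = 4 * pi * r^2
SA = 4 * pi * (86.25)^2
SA = 93482.02 nm^2

93482.02


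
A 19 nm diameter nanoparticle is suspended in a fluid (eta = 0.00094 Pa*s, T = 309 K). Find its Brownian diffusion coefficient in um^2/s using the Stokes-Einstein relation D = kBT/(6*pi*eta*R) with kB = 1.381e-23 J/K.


Radius R = 19/2 = 9.5 nm = 9.5e-09 m
D = kB*T / (6*pi*eta*R)
D = 1.381e-23 * 309 / (6 * pi * 0.00094 * 9.5e-09)
D = 2.53513e-11 m^2/s = 25.351 um^2/s

25.351


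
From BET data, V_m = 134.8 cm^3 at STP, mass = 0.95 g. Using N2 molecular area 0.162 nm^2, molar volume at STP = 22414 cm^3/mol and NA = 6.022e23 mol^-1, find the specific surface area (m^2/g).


Number of moles in monolayer = V_m / 22414 = 134.8 / 22414 = 0.0060141
Number of molecules = moles * NA = 0.0060141 * 6.022e23
SA = molecules * sigma / mass
SA = (134.8 / 22414) * 6.022e23 * 0.162e-18 / 0.95
SA = 617.6 m^2/g

617.6


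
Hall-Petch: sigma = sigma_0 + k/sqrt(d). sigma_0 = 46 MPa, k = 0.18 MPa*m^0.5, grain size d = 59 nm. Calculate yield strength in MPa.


d = 59 nm = 5.9e-08 m
sqrt(d) = 0.0002428992
Hall-Petch contribution = k / sqrt(d) = 0.18 / 0.0002428992 = 741.0 MPa
sigma = sigma_0 + k/sqrt(d) = 46 + 741.0 = 787.0 MPa

787.0


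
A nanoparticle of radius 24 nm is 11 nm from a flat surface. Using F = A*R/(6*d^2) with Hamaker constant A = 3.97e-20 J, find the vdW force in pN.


Convert to SI: R = 24 nm = 2.4e-08 m, d = 11 nm = 1.1e-08 m
F = A * R / (6 * d^2)
F = 3.97e-20 * 2.4e-08 / (6 * (1.1e-08)^2)
F = 1.3124e-12 N = 1.312 pN

1.312


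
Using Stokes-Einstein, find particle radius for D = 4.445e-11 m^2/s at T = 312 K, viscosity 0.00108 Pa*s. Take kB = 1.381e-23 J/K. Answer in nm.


Stokes-Einstein: R = kB*T / (6*pi*eta*D)
R = 1.381e-23 * 312 / (6 * pi * 0.00108 * 4.445e-11)
R = 4.76159e-09 m = 4.76 nm

4.76


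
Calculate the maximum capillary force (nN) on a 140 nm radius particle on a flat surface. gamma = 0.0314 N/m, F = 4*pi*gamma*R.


Convert radius: R = 140 nm = 1.4e-07 m
F = 4 * pi * gamma * R
F = 4 * pi * 0.0314 * 1.4e-07
F = 5.52418e-08 N = 55.2418 nN

55.2418


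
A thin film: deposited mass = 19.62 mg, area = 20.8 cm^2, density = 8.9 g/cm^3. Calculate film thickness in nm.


Convert: m = 19.62 mg = 1.9620e-05 kg, A = 20.8 cm^2 = 2.0800e-03 m^2, rho = 8.9 g/cm^3 = 8900 kg/m^3
t = m / (A * rho)
t = 1.9620e-05 / (2.0800e-03 * 8900)
t = 1.0599e-06 m = 1059.9 nm

1059.9


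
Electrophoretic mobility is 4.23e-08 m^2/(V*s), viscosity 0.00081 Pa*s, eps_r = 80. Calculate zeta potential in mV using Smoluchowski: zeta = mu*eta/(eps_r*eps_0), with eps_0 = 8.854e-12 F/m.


Smoluchowski equation: zeta = mu * eta / (eps_r * eps_0)
zeta = 4.23e-08 * 0.00081 / (80 * 8.854e-12)
zeta = 0.048372 V = 48.37 mV

48.37


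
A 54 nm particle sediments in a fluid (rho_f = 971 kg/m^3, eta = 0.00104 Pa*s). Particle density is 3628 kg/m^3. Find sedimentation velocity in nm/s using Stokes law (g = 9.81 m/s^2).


Radius R = 54/2 nm = 2.7e-08 m
Density difference = 3628 - 971 = 2657 kg/m^3
v = 2 * R^2 * (rho_p - rho_f) * g / (9 * eta)
v = 2 * (2.7e-08)^2 * 2657 * 9.81 / (9 * 0.00104)
v = 4.06015e-09 m/s = 4.0602 nm/s

4.0602


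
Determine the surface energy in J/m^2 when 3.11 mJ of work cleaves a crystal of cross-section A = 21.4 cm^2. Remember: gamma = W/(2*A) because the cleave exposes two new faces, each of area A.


Convert: A = 21.4 cm^2 = 0.00214 m^2, W = 3.11 mJ = 0.00311 J
Cleaving exposes two faces of area A, so total new surface = 2*A and gamma = W / (2*A)
gamma = 0.00311 / (2 * 0.00214)
gamma = 0.727 J/m^2

0.727


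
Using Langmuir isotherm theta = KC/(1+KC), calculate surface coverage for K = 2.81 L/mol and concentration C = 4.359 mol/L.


Langmuir isotherm: theta = K*C / (1 + K*C)
K*C = 2.81 * 4.359 = 12.24879
theta = 12.24879 / (1 + 12.24879) = 12.24879 / 13.24879
theta = 0.9245

0.9245


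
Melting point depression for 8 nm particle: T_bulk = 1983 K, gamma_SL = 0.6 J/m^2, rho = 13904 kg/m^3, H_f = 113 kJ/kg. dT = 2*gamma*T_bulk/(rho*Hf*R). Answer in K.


Radius R = 8/2 = 4 nm = 4e-09 m
Convert H_f = 113 kJ/kg = 113000 J/kg
dT = 2 * gamma_SL * T_bulk / (rho * H_f * R)
dT = 2 * 0.6 * 1983 / (13904 * 113000 * 4e-09)
dT = 378.6 K

378.6


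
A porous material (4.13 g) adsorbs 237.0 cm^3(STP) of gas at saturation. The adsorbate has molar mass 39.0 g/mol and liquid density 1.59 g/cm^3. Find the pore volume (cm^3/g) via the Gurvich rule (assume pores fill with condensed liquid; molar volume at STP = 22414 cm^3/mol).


Moles adsorbed n = V_ads / 22414 = 237.0 / 22414 = 1.057375e-02 mol
Liquid volume V_liq = n * M / rho_liq = 1.057375e-02 * 39.0 / 1.59 = 0.25936 cm^3
Specific pore volume V_pore = V_liq / m_sample = 0.25936 / 4.13
V_pore = 0.0628 cm^3/g

0.0628


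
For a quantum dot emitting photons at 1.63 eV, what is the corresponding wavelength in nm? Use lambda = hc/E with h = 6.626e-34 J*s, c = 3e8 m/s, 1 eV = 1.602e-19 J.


Convert energy: E = 1.63 eV = 1.63 * 1.602e-19 = 2.61126e-19 J
lambda = h*c / E = 6.626e-34 * 3e8 / 2.61126e-19
lambda = 7.61242e-07 m = 761.2 nm

761.2


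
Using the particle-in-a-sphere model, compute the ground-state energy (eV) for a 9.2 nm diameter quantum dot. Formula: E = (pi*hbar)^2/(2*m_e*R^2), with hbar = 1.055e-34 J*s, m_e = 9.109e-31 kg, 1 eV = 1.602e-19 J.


Radius R = 9.2/2 = 4.6 nm = 4.6e-09 m
E = (pi * 1.055e-34)^2 / (2 * 9.109e-31 * (4.6e-09)^2)
E(J) = 2.84963e-21
E = E(J) / 1.602e-19 = 0.0178 eV

0.0178


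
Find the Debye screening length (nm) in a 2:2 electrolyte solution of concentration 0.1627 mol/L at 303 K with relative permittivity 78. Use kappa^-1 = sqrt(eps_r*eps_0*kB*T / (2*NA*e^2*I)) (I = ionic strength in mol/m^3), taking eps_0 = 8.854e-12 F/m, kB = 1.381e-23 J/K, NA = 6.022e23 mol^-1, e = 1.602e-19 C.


Ionic strength I = 0.1627 * 2^2 * 1000 = 650.8 mol/m^3
kappa^-1 = sqrt(78 * 8.854e-12 * 1.381e-23 * 303 / (2 * 6.022e23 * (1.602e-19)^2 * 650.8))
kappa^-1 = 0.379 nm

0.379


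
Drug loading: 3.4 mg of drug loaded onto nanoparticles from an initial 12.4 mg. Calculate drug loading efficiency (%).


Drug loading efficiency = (drug loaded / drug initial) * 100
DLE = 3.4 / 12.4 * 100
DLE = 0.2742 * 100
DLE = 27.42%

27.42


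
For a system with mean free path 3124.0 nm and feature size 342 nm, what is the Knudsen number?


Knudsen number Kn = lambda / L
Kn = 3124.0 / 342
Kn = 9.1345

9.1345


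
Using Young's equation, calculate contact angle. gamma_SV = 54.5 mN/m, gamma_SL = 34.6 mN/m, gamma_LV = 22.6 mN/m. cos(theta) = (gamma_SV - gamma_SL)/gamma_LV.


cos(theta) = (gamma_SV - gamma_SL) / gamma_LV
cos(theta) = (54.5 - 34.6) / 22.6
cos(theta) = 0.880531
theta = arccos(0.880531) = 28.29 degrees

28.29


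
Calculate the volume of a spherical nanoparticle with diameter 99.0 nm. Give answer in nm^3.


Radius r = 99.0/2 = 49.5 nm
Volume V = (4/3) * pi * r^3
V = (4/3) * pi * (49.5)^3
V = 508047.37 nm^3

508047.37


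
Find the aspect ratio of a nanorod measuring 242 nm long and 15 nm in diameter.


Aspect ratio AR = length / diameter
AR = 242 / 15
AR = 16.13

16.13


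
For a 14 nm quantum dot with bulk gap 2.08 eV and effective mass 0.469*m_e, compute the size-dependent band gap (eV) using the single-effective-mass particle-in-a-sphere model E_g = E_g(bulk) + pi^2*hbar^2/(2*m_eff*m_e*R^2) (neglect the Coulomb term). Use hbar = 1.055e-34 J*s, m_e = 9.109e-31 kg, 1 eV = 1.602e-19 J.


Radius R = 14/2 nm = 7e-09 m
Confinement energy dE = pi^2 * hbar^2 / (2 * m_eff * m_e * R^2)
dE = pi^2 * (1.055e-34)^2 / (2 * 0.469 * 9.109e-31 * (7e-09)^2) J, divided by 1.602e-19 J/eV
dE = 0.0164 eV
Total band gap = E_g(bulk) + dE = 2.08 + 0.0164 = 2.0964 eV

2.0964


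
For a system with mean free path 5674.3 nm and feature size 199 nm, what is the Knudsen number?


Knudsen number Kn = lambda / L
Kn = 5674.3 / 199
Kn = 28.5141

28.5141


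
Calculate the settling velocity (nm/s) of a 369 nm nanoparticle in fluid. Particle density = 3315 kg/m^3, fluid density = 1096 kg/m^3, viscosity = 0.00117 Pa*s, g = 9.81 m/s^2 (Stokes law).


Radius R = 369/2 nm = 1.845e-07 m
Density difference = 3315 - 1096 = 2219 kg/m^3
v = 2 * R^2 * (rho_p - rho_f) * g / (9 * eta)
v = 2 * (1.845e-07)^2 * 2219 * 9.81 / (9 * 0.00117)
v = 1.40741e-07 m/s = 140.741 nm/s

140.741


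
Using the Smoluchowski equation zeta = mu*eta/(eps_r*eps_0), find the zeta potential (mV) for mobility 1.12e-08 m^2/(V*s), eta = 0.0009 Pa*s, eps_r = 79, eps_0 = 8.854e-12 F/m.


Smoluchowski equation: zeta = mu * eta / (eps_r * eps_0)
zeta = 1.12e-08 * 0.0009 / (79 * 8.854e-12)
zeta = 0.014411 V = 14.41 mV

14.41


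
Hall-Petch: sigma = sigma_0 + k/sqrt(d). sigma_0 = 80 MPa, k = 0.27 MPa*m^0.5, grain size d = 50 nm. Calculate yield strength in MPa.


d = 50 nm = 5e-08 m
sqrt(d) = 0.0002236068
Hall-Petch contribution = k / sqrt(d) = 0.27 / 0.0002236068 = 1207.5 MPa
sigma = sigma_0 + k/sqrt(d) = 80 + 1207.5 = 1287.5 MPa

1287.5


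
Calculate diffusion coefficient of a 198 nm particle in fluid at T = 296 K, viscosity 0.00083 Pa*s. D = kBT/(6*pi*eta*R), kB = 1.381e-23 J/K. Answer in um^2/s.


Radius R = 198/2 = 99 nm = 9.9e-08 m
D = kB*T / (6*pi*eta*R)
D = 1.381e-23 * 296 / (6 * pi * 0.00083 * 9.9e-08)
D = 2.63919e-12 m^2/s = 2.639 um^2/s

2.639


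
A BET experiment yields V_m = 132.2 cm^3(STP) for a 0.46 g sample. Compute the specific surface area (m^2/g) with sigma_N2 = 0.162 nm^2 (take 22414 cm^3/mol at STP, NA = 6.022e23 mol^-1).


Number of moles in monolayer = V_m / 22414 = 132.2 / 22414 = 0.0058981
Number of molecules = moles * NA = 0.0058981 * 6.022e23
SA = molecules * sigma / mass
SA = (132.2 / 22414) * 6.022e23 * 0.162e-18 / 0.46
SA = 1250.9 m^2/g

1250.9


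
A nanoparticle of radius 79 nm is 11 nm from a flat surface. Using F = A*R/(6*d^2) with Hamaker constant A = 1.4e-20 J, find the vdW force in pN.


Convert to SI: R = 79 nm = 7.9e-08 m, d = 11 nm = 1.1e-08 m
F = A * R / (6 * d^2)
F = 1.4e-20 * 7.9e-08 / (6 * (1.1e-08)^2)
F = 1.52342e-12 N = 1.523 pN

1.523


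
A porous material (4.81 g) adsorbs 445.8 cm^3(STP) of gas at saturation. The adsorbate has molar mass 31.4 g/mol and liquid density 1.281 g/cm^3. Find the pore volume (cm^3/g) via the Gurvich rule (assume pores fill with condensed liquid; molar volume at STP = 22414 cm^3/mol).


Moles adsorbed n = V_ads / 22414 = 445.8 / 22414 = 1.988935e-02 mol
Liquid volume V_liq = n * M / rho_liq = 1.988935e-02 * 31.4 / 1.281 = 0.48753 cm^3
Specific pore volume V_pore = V_liq / m_sample = 0.48753 / 4.81
V_pore = 0.1014 cm^3/g

0.1014


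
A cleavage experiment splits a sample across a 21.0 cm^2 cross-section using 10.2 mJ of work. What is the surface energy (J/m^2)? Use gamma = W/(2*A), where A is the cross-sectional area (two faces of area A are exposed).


Convert: A = 21.0 cm^2 = 0.0021 m^2, W = 10.2 mJ = 0.0102 J
Cleaving exposes two faces of area A, so total new surface = 2*A and gamma = W / (2*A)
gamma = 0.0102 / (2 * 0.0021)
gamma = 2.429 J/m^2

2.429


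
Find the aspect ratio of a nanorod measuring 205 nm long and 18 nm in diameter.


Aspect ratio AR = length / diameter
AR = 205 / 18
AR = 11.39

11.39


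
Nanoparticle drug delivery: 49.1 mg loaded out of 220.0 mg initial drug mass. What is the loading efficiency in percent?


Drug loading efficiency = (drug loaded / drug initial) * 100
DLE = 49.1 / 220.0 * 100
DLE = 0.2232 * 100
DLE = 22.32%

22.32


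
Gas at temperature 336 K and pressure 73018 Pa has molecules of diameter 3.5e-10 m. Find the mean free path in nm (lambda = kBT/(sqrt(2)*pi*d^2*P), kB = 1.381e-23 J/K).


Mean free path: lambda = kB*T / (sqrt(2) * pi * d^2 * P)
lambda = 1.381e-23 * 336 / (sqrt(2) * pi * (3.5e-10)^2 * 73018)
lambda = 1.16762e-07 m
lambda = 116.76 nm

116.76


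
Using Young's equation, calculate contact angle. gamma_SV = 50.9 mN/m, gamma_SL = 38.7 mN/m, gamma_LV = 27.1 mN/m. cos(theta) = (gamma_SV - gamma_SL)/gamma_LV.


cos(theta) = (gamma_SV - gamma_SL) / gamma_LV
cos(theta) = (50.9 - 38.7) / 27.1
cos(theta) = 0.450185
theta = arccos(0.450185) = 63.24 degrees

63.24


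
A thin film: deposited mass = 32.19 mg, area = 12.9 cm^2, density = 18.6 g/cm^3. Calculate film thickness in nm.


Convert: m = 32.19 mg = 3.2190e-05 kg, A = 12.9 cm^2 = 1.2900e-03 m^2, rho = 18.6 g/cm^3 = 18600 kg/m^3
t = m / (A * rho)
t = 3.2190e-05 / (1.2900e-03 * 18600)
t = 1.3416e-06 m = 1341.6 nm

1341.6


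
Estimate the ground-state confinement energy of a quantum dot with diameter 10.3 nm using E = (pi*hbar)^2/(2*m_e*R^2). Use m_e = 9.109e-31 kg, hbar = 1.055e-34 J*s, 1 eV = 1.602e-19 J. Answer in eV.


Radius R = 10.3/2 = 5.15 nm = 5.15e-09 m
E = (pi * 1.055e-34)^2 / (2 * 9.109e-31 * (5.15e-09)^2)
E(J) = 2.27347e-21
E = E(J) / 1.602e-19 = 0.0142 eV

0.0142


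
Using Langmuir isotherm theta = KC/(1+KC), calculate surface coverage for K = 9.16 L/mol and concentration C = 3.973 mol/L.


Langmuir isotherm: theta = K*C / (1 + K*C)
K*C = 9.16 * 3.973 = 36.39268
theta = 36.39268 / (1 + 36.39268) = 36.39268 / 37.39268
theta = 0.9733

0.9733


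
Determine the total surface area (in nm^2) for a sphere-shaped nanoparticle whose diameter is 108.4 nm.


Radius r = 108.4/2 = 54.2 nm
Surface area SA = 4 * pi * r^2
SA = 4 * pi * (54.2)^2
SA = 36915.47 nm^2

36915.47


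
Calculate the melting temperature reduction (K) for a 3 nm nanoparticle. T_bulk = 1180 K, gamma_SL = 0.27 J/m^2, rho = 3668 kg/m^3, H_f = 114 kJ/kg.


Radius R = 3/2 = 1.5 nm = 1.5e-09 m
Convert H_f = 114 kJ/kg = 114000 J/kg
dT = 2 * gamma_SL * T_bulk / (rho * H_f * R)
dT = 2 * 0.27 * 1180 / (3668 * 114000 * 1.5e-09)
dT = 1015.9 K

1015.9


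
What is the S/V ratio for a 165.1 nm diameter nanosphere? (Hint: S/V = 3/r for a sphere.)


Radius r = 165.1/2 = 82.55 nm
S/V = 3 / r = 3 / 82.55
S/V = 0.0363 nm^-1

0.0363


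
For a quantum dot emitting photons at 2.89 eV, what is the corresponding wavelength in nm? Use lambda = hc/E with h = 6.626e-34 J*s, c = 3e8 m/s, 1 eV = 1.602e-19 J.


Convert energy: E = 2.89 eV = 2.89 * 1.602e-19 = 4.62978e-19 J
lambda = h*c / E = 6.626e-34 * 3e8 / 4.62978e-19
lambda = 4.29351e-07 m = 429.4 nm

429.4


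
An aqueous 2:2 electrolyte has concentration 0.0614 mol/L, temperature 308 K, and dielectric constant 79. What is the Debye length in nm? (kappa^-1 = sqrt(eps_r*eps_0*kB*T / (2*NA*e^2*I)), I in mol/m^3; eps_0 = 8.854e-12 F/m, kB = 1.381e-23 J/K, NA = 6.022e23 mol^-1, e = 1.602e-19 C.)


Ionic strength I = 0.0614 * 2^2 * 1000 = 245.6 mol/m^3
kappa^-1 = sqrt(79 * 8.854e-12 * 1.381e-23 * 308 / (2 * 6.022e23 * (1.602e-19)^2 * 245.6))
kappa^-1 = 0.626 nm

0.626


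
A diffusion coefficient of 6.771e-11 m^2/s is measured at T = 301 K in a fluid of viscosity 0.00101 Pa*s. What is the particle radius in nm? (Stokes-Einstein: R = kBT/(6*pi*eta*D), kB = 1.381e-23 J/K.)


Stokes-Einstein: R = kB*T / (6*pi*eta*D)
R = 1.381e-23 * 301 / (6 * pi * 0.00101 * 6.771e-11)
R = 3.22467e-09 m = 3.22 nm

3.22


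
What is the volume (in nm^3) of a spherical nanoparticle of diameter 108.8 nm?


Radius r = 108.8/2 = 54.4 nm
Volume V = (4/3) * pi * r^3
V = (4/3) * pi * (54.4)^3
V = 674349.92 nm^3

674349.92


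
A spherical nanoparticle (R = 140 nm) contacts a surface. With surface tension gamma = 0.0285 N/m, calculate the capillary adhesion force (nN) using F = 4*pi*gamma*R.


Convert radius: R = 140 nm = 1.4e-07 m
F = 4 * pi * gamma * R
F = 4 * pi * 0.0285 * 1.4e-07
F = 5.01398e-08 N = 50.1398 nN

50.1398


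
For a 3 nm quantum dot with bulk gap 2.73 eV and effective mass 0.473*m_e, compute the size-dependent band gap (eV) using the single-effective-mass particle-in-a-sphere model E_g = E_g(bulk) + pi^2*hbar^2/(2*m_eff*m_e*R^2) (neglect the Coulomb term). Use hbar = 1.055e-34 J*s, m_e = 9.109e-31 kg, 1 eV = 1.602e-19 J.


Radius R = 3/2 nm = 1.5e-09 m
Confinement energy dE = pi^2 * hbar^2 / (2 * m_eff * m_e * R^2)
dE = pi^2 * (1.055e-34)^2 / (2 * 0.473 * 9.109e-31 * (1.5e-09)^2) J, divided by 1.602e-19 J/eV
dE = 0.3537 eV
Total band gap = E_g(bulk) + dE = 2.73 + 0.3537 = 3.0837 eV

3.0837


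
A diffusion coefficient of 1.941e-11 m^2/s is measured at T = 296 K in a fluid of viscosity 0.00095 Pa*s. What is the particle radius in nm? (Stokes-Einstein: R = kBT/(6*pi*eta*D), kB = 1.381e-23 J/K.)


Stokes-Einstein: R = kB*T / (6*pi*eta*D)
R = 1.381e-23 * 296 / (6 * pi * 0.00095 * 1.941e-11)
R = 1.17608e-08 m = 11.76 nm

11.76


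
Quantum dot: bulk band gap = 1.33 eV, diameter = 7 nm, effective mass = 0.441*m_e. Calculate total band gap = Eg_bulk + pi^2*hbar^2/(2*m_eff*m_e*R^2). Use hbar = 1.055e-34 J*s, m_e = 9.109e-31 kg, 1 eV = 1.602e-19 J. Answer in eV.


Radius R = 7/2 nm = 3.5e-09 m
Confinement energy dE = pi^2 * hbar^2 / (2 * m_eff * m_e * R^2)
dE = pi^2 * (1.055e-34)^2 / (2 * 0.441 * 9.109e-31 * (3.5e-09)^2) J, divided by 1.602e-19 J/eV
dE = 0.0697 eV
Total band gap = E_g(bulk) + dE = 1.33 + 0.0697 = 1.3997 eV

1.3997


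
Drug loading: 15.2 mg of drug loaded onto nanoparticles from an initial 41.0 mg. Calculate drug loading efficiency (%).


Drug loading efficiency = (drug loaded / drug initial) * 100
DLE = 15.2 / 41.0 * 100
DLE = 0.3707 * 100
DLE = 37.07%

37.07


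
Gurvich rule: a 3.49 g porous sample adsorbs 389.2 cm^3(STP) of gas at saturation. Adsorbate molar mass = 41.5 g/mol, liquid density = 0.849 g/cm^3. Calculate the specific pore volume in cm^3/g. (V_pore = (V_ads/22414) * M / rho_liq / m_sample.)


Moles adsorbed n = V_ads / 22414 = 389.2 / 22414 = 1.736415e-02 mol
Liquid volume V_liq = n * M / rho_liq = 1.736415e-02 * 41.5 / 0.849 = 0.84878 cm^3
Specific pore volume V_pore = V_liq / m_sample = 0.84878 / 3.49
V_pore = 0.2432 cm^3/g

0.2432


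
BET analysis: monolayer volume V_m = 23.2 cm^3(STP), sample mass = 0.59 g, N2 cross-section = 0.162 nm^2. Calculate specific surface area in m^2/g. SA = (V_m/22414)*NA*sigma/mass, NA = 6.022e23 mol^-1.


Number of moles in monolayer = V_m / 22414 = 23.2 / 22414 = 0.00103507
Number of molecules = moles * NA = 0.00103507 * 6.022e23
SA = molecules * sigma / mass
SA = (23.2 / 22414) * 6.022e23 * 0.162e-18 / 0.59
SA = 171.1 m^2/g

171.1


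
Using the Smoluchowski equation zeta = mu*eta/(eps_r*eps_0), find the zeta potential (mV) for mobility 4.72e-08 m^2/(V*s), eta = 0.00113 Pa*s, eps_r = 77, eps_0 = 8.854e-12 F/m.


Smoluchowski equation: zeta = mu * eta / (eps_r * eps_0)
zeta = 4.72e-08 * 0.00113 / (77 * 8.854e-12)
zeta = 0.078233 V = 78.23 mV

78.23


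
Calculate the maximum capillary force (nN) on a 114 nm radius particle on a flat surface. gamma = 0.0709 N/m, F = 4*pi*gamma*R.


Convert radius: R = 114 nm = 1.14e-07 m
F = 4 * pi * gamma * R
F = 4 * pi * 0.0709 * 1.14e-07
F = 1.01569e-07 N = 101.5689 nN

101.5689


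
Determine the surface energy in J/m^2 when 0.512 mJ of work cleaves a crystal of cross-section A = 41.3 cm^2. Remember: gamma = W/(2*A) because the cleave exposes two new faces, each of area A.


Convert: A = 41.3 cm^2 = 0.00413 m^2, W = 0.512 mJ = 0.000512 J
Cleaving exposes two faces of area A, so total new surface = 2*A and gamma = W / (2*A)
gamma = 0.000512 / (2 * 0.00413)
gamma = 0.062 J/m^2

0.062


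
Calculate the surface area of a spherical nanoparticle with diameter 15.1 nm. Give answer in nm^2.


Radius r = 15.1/2 = 7.55 nm
Surface area SA = 4 * pi * r^2
SA = 4 * pi * (7.55)^2
SA = 716.31 nm^2

716.31


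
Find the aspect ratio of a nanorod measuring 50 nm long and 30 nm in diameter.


Aspect ratio AR = length / diameter
AR = 50 / 30
AR = 1.67

1.67


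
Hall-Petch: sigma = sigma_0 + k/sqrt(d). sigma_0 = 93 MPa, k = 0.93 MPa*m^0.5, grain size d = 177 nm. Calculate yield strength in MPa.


d = 177 nm = 1.77e-07 m
sqrt(d) = 0.0004207137
Hall-Petch contribution = k / sqrt(d) = 0.93 / 0.0004207137 = 2210.5 MPa
sigma = sigma_0 + k/sqrt(d) = 93 + 2210.5 = 2303.5 MPa

2303.5


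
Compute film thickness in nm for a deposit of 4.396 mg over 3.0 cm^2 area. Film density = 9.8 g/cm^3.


Convert: m = 4.396 mg = 4.3960e-06 kg, A = 3.0 cm^2 = 3.0000e-04 m^2, rho = 9.8 g/cm^3 = 9800 kg/m^3
t = m / (A * rho)
t = 4.3960e-06 / (3.0000e-04 * 9800)
t = 1.4952e-06 m = 1495.2 nm

1495.2


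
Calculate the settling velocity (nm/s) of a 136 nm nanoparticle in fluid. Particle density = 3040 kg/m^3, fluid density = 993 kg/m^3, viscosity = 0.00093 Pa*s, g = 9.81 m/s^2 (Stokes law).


Radius R = 136/2 nm = 6.8e-08 m
Density difference = 3040 - 993 = 2047 kg/m^3
v = 2 * R^2 * (rho_p - rho_f) * g / (9 * eta)
v = 2 * (6.8e-08)^2 * 2047 * 9.81 / (9 * 0.00093)
v = 2.21875e-08 m/s = 22.1875 nm/s

22.1875


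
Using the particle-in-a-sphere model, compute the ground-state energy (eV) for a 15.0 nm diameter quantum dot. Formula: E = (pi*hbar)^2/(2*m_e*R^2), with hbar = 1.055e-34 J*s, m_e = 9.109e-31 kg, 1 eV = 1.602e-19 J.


Radius R = 15.0/2 = 7.5 nm = 7.5e-09 m
E = (pi * 1.055e-34)^2 / (2 * 9.109e-31 * (7.5e-09)^2)
E(J) = 1.07197e-21
E = E(J) / 1.602e-19 = 0.0067 eV

0.0067


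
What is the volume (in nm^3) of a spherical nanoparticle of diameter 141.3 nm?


Radius r = 141.3/2 = 70.65 nm
Volume V = (4/3) * pi * r^3
V = (4/3) * pi * (70.65)^3
V = 1477151.73 nm^3

1477151.73


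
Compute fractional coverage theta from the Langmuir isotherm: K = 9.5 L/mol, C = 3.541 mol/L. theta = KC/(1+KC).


Langmuir isotherm: theta = K*C / (1 + K*C)
K*C = 9.5 * 3.541 = 33.6395
theta = 33.6395 / (1 + 33.6395) = 33.6395 / 34.6395
theta = 0.9711

0.9711


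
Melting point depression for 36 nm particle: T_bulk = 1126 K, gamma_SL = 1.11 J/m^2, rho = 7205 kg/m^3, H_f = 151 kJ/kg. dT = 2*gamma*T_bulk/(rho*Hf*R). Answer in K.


Radius R = 36/2 = 18 nm = 1.8e-08 m
Convert H_f = 151 kJ/kg = 151000 J/kg
dT = 2 * gamma_SL * T_bulk / (rho * H_f * R)
dT = 2 * 1.11 * 1126 / (7205 * 151000 * 1.8e-08)
dT = 127.6 K

127.6


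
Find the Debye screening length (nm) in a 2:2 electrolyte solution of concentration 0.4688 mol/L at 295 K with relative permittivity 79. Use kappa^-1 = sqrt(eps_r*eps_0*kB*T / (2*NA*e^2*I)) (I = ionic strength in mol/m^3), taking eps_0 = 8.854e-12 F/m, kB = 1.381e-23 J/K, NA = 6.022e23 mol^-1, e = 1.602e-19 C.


Ionic strength I = 0.4688 * 2^2 * 1000 = 1875.2 mol/m^3
kappa^-1 = sqrt(79 * 8.854e-12 * 1.381e-23 * 295 / (2 * 6.022e23 * (1.602e-19)^2 * 1875.2))
kappa^-1 = 0.222 nm

0.222


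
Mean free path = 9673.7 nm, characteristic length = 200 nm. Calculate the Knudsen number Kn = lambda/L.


Knudsen number Kn = lambda / L
Kn = 9673.7 / 200
Kn = 48.3685

48.3685


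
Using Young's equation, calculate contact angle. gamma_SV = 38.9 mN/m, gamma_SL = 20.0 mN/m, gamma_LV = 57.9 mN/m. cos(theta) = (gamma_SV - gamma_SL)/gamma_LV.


cos(theta) = (gamma_SV - gamma_SL) / gamma_LV
cos(theta) = (38.9 - 20.0) / 57.9
cos(theta) = 0.326425
theta = arccos(0.326425) = 70.95 degrees

70.95


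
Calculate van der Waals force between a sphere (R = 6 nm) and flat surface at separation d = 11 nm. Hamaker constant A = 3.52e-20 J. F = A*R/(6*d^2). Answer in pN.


Convert to SI: R = 6 nm = 6e-09 m, d = 11 nm = 1.1e-08 m
F = A * R / (6 * d^2)
F = 3.52e-20 * 6e-09 / (6 * (1.1e-08)^2)
F = 2.90909e-13 N = 0.291 pN

0.291


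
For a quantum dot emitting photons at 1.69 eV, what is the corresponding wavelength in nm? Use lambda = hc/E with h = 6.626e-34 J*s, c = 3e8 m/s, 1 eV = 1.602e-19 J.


Convert energy: E = 1.69 eV = 1.69 * 1.602e-19 = 2.70738e-19 J
lambda = h*c / E = 6.626e-34 * 3e8 / 2.70738e-19
lambda = 7.34215e-07 m = 734.2 nm

734.2


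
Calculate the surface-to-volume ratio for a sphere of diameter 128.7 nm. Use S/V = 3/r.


Radius r = 128.7/2 = 64.35 nm
S/V = 3 / r = 3 / 64.35
S/V = 0.0466 nm^-1

0.0466


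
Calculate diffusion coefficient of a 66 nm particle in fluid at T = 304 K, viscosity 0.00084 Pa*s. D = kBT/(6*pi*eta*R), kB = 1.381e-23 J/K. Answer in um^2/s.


Radius R = 66/2 = 33 nm = 3.3e-08 m
D = kB*T / (6*pi*eta*R)
D = 1.381e-23 * 304 / (6 * pi * 0.00084 * 3.3e-08)
D = 8.03476e-12 m^2/s = 8.035 um^2/s

8.035


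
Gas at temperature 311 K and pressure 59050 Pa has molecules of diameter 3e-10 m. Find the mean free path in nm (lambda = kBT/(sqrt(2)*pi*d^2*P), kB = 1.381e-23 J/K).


Mean free path: lambda = kB*T / (sqrt(2) * pi * d^2 * P)
lambda = 1.381e-23 * 311 / (sqrt(2) * pi * (3e-10)^2 * 59050)
lambda = 1.81898e-07 m
lambda = 181.9 nm

181.9


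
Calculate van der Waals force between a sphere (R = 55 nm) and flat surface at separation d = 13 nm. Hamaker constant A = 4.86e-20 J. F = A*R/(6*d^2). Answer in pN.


Convert to SI: R = 55 nm = 5.5e-08 m, d = 13 nm = 1.3e-08 m
F = A * R / (6 * d^2)
F = 4.86e-20 * 5.5e-08 / (6 * (1.3e-08)^2)
F = 2.63609e-12 N = 2.636 pN

2.636


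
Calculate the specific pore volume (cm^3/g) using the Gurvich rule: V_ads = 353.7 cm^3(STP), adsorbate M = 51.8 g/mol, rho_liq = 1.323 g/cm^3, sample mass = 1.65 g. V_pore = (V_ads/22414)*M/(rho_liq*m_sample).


Moles adsorbed n = V_ads / 22414 = 353.7 / 22414 = 1.578032e-02 mol
Liquid volume V_liq = n * M / rho_liq = 1.578032e-02 * 51.8 / 1.323 = 0.61785 cm^3
Specific pore volume V_pore = V_liq / m_sample = 0.61785 / 1.65
V_pore = 0.3745 cm^3/g

0.3745


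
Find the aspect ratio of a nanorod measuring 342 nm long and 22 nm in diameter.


Aspect ratio AR = length / diameter
AR = 342 / 22
AR = 15.55

15.55


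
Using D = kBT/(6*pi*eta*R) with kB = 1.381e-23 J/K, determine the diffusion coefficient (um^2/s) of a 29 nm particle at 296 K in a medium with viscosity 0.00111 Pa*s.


Radius R = 29/2 = 14.5 nm = 1.45e-08 m
D = kB*T / (6*pi*eta*R)
D = 1.381e-23 * 296 / (6 * pi * 0.00111 * 1.45e-08)
D = 1.34739e-11 m^2/s = 13.474 um^2/s

13.474


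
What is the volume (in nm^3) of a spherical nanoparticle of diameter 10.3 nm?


Radius r = 10.3/2 = 5.15 nm
Volume V = (4/3) * pi * r^3
V = (4/3) * pi * (5.15)^3
V = 572.15 nm^3

572.15


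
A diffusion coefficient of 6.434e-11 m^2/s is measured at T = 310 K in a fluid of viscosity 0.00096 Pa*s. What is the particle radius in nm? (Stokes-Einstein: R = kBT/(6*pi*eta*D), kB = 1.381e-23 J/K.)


Stokes-Einstein: R = kB*T / (6*pi*eta*D)
R = 1.381e-23 * 310 / (6 * pi * 0.00096 * 6.434e-11)
R = 3.67707e-09 m = 3.68 nm

3.68


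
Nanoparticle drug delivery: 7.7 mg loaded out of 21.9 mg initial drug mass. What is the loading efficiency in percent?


Drug loading efficiency = (drug loaded / drug initial) * 100
DLE = 7.7 / 21.9 * 100
DLE = 0.3516 * 100
DLE = 35.16%

35.16


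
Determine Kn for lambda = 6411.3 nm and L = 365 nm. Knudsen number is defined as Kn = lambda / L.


Knudsen number Kn = lambda / L
Kn = 6411.3 / 365
Kn = 17.5652

17.5652


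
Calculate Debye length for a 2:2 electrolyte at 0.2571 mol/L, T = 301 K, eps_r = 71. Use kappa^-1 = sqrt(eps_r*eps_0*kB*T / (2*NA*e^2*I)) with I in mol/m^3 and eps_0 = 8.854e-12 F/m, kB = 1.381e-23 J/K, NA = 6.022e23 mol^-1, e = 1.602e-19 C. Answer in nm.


Ionic strength I = 0.2571 * 2^2 * 1000 = 1028.4 mol/m^3
kappa^-1 = sqrt(71 * 8.854e-12 * 1.381e-23 * 301 / (2 * 6.022e23 * (1.602e-19)^2 * 1028.4))
kappa^-1 = 0.287 nm

0.287


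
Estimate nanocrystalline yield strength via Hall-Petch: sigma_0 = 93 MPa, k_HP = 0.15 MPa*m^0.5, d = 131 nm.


d = 131 nm = 1.31e-07 m
sqrt(d) = 0.0003619392
Hall-Petch contribution = k / sqrt(d) = 0.15 / 0.0003619392 = 414.4 MPa
sigma = sigma_0 + k/sqrt(d) = 93 + 414.4 = 507.4 MPa

507.4


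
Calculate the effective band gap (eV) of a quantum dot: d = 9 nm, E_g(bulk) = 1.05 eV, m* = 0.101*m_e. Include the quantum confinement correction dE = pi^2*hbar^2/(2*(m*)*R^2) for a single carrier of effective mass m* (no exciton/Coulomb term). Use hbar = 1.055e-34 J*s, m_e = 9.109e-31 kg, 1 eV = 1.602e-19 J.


Radius R = 9/2 nm = 4.5e-09 m
Confinement energy dE = pi^2 * hbar^2 / (2 * m_eff * m_e * R^2)
dE = pi^2 * (1.055e-34)^2 / (2 * 0.101 * 9.109e-31 * (4.5e-09)^2) J, divided by 1.602e-19 J/eV
dE = 0.184 eV
Total band gap = E_g(bulk) + dE = 1.05 + 0.184 = 1.234 eV

1.234


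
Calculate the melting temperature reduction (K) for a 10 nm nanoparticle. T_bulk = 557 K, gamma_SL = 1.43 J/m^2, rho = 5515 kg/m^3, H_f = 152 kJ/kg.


Radius R = 10/2 = 5 nm = 5e-09 m
Convert H_f = 152 kJ/kg = 152000 J/kg
dT = 2 * gamma_SL * T_bulk / (rho * H_f * R)
dT = 2 * 1.43 * 557 / (5515 * 152000 * 5e-09)
dT = 380.1 K

380.1


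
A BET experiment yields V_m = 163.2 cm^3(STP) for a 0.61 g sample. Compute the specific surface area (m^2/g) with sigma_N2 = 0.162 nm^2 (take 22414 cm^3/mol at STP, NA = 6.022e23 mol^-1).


Number of moles in monolayer = V_m / 22414 = 163.2 / 22414 = 0.00728116
Number of molecules = moles * NA = 0.00728116 * 6.022e23
SA = molecules * sigma / mass
SA = (163.2 / 22414) * 6.022e23 * 0.162e-18 / 0.61
SA = 1164.5 m^2/g

1164.5


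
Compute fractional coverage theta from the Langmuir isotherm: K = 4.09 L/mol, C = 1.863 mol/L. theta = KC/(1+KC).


Langmuir isotherm: theta = K*C / (1 + K*C)
K*C = 4.09 * 1.863 = 7.61967
theta = 7.61967 / (1 + 7.61967) = 7.61967 / 8.61967
theta = 0.884

0.884


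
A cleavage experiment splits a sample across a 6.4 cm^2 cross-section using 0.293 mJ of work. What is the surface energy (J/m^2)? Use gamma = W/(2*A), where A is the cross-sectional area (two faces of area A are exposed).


Convert: A = 6.4 cm^2 = 0.00064 m^2, W = 0.293 mJ = 0.000293 J
Cleaving exposes two faces of area A, so total new surface = 2*A and gamma = W / (2*A)
gamma = 0.000293 / (2 * 0.00064)
gamma = 0.229 J/m^2

0.229


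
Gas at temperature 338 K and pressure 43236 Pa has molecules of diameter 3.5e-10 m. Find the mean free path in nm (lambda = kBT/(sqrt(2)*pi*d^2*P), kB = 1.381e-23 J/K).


Mean free path: lambda = kB*T / (sqrt(2) * pi * d^2 * P)
lambda = 1.381e-23 * 338 / (sqrt(2) * pi * (3.5e-10)^2 * 43236)
lambda = 1.98364e-07 m
lambda = 198.36 nm

198.36


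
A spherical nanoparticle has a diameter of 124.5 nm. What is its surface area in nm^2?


Radius r = 124.5/2 = 62.25 nm
Surface area SA = 4 * pi * r^2
SA = 4 * pi * (62.25)^2
SA = 48695.47 nm^2

48695.47


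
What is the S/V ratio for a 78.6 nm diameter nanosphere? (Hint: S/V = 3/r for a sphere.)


Radius r = 78.6/2 = 39.3 nm
S/V = 3 / r = 3 / 39.3
S/V = 0.0763 nm^-1

0.0763


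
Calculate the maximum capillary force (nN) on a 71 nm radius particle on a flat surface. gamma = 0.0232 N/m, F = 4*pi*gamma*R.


Convert radius: R = 71 nm = 7.1e-08 m
F = 4 * pi * gamma * R
F = 4 * pi * 0.0232 * 7.1e-08
F = 2.06993e-08 N = 20.6993 nN

20.6993


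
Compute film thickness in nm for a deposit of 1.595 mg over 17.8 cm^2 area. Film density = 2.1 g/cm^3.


Convert: m = 1.595 mg = 1.5950e-06 kg, A = 17.8 cm^2 = 1.7800e-03 m^2, rho = 2.1 g/cm^3 = 2100 kg/m^3
t = m / (A * rho)
t = 1.5950e-06 / (1.7800e-03 * 2100)
t = 4.2670e-07 m = 426.7 nm

426.7


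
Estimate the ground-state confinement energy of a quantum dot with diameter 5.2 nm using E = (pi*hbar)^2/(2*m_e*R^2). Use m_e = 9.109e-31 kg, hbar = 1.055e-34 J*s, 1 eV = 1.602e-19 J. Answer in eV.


Radius R = 5.2/2 = 2.6 nm = 2.6e-09 m
E = (pi * 1.055e-34)^2 / (2 * 9.109e-31 * (2.6e-09)^2)
E(J) = 8.91984e-21
E = E(J) / 1.602e-19 = 0.0557 eV

0.0557


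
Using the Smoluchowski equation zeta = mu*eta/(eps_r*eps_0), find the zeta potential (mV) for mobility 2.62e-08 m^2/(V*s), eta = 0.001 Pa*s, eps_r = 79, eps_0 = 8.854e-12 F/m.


Smoluchowski equation: zeta = mu * eta / (eps_r * eps_0)
zeta = 2.62e-08 * 0.001 / (79 * 8.854e-12)
zeta = 0.037457 V = 37.46 mV

37.46


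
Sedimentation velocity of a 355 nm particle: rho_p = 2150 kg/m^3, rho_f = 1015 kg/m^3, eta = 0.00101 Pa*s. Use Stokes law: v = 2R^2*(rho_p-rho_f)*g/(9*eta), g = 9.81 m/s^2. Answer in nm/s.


Radius R = 355/2 nm = 1.775e-07 m
Density difference = 2150 - 1015 = 1135 kg/m^3
v = 2 * R^2 * (rho_p - rho_f) * g / (9 * eta)
v = 2 * (1.775e-07)^2 * 1135 * 9.81 / (9 * 0.00101)
v = 7.71841e-08 m/s = 77.1841 nm/s

77.1841


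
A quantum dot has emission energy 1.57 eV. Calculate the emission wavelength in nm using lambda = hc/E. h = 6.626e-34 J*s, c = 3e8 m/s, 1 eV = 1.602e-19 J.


Convert energy: E = 1.57 eV = 1.57 * 1.602e-19 = 2.51514e-19 J
lambda = h*c / E = 6.626e-34 * 3e8 / 2.51514e-19
lambda = 7.90334e-07 m = 790.3 nm

790.3


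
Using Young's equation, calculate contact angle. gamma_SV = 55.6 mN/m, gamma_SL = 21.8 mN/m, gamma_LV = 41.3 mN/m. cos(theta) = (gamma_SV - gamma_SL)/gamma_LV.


cos(theta) = (gamma_SV - gamma_SL) / gamma_LV
cos(theta) = (55.6 - 21.8) / 41.3
cos(theta) = 0.818402
theta = arccos(0.818402) = 35.07 degrees

35.07


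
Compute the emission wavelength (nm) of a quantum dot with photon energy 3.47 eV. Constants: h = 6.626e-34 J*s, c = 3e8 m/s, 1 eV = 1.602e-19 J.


Convert energy: E = 3.47 eV = 3.47 * 1.602e-19 = 5.55894e-19 J
lambda = h*c / E = 6.626e-34 * 3e8 / 5.55894e-19
lambda = 3.57586e-07 m = 357.6 nm

357.6


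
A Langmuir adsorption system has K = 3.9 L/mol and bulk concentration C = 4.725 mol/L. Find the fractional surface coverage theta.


Langmuir isotherm: theta = K*C / (1 + K*C)
K*C = 3.9 * 4.725 = 18.4275
theta = 18.4275 / (1 + 18.4275) = 18.4275 / 19.4275
theta = 0.9485

0.9485


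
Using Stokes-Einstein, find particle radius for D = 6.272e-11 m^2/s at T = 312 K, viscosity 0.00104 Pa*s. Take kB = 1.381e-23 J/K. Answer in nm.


Stokes-Einstein: R = kB*T / (6*pi*eta*D)
R = 1.381e-23 * 312 / (6 * pi * 0.00104 * 6.272e-11)
R = 3.50435e-09 m = 3.5 nm

3.5


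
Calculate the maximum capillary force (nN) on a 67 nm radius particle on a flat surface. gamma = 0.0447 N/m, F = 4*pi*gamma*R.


Convert radius: R = 67 nm = 6.7e-08 m
F = 4 * pi * gamma * R
F = 4 * pi * 0.0447 * 6.7e-08
F = 3.7635e-08 N = 37.635 nN

37.635
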